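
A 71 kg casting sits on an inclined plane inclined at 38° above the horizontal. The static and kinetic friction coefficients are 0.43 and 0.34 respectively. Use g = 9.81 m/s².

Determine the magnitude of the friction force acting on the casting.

f ≈ 187 N (up the incline)

Perpendicular to the surface, N = m g cos θ = 71·9.81·cos 38° = 548.9 N.
For equilibrium along the incline, friction must balance the weight component: f = m g sin θ = 428.8 N up the slope.
Maximum static friction available: μ_s N = 0.43 × 548.9 = 236 N.
|428.8| exceeds 236 N, so the casting slips down-slope; friction is kinetic, f = μ_k N = 0.34×548.9 = 187 N.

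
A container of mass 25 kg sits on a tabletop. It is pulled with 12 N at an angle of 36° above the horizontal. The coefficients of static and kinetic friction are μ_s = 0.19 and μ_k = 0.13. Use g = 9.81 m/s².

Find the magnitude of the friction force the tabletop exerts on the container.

f ≈ 9.71 N

Vertical equilibrium gives N = m g − P sin α = 238.2 N.
For equilibrium, f = P cos α = 12×cos 36° = 9.708 N.
The static-friction limit is μ_s N = 45.26 N.
Since 9.708 N does not exceed the limit, the container stays at rest and f = 9.71 N.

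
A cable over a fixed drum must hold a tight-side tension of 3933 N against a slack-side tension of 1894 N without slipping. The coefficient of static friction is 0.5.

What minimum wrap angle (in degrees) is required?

T₂/T₁ = e^{μβ} → β = ln(T₂/T₁)/μ.
β = ln(3933/1894)/0.5 = 0.7307/0.5 = 1.461 rad.
In degrees: β = 1.461 × 180/π = 83.7°.

β_min ≈ 83.7°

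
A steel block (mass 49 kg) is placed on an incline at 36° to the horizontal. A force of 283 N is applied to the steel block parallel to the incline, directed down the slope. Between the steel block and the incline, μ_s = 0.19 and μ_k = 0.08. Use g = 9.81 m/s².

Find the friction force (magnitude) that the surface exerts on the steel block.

Perpendicular to the surface, N = m g cos θ = 49·9.81·cos 36° = 388.9 N.
Parallel to the incline, ΣF = 0 gives f = m g sin θ + P = 282.5 + 283 = 565.5 N (up-slope positive).
Static friction can supply at most μ_s N = 73.89 N.
Since |565.5| > 73.89 N, static friction cannot hold it; the steel block slides down the incline and kinetic friction applies: f = μ_k N = 0.08 × 388.9 = 31.1 N.

f ≈ 31.1 N (up the incline)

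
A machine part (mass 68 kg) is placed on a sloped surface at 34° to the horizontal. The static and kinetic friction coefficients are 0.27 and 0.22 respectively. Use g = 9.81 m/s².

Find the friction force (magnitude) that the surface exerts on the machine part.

f ≈ 122 N (up the incline)

Perpendicular to the surface, N = m g cos θ = 68·9.81·cos 34° = 553 N.
For equilibrium along the incline, friction must balance the weight component: f = m g sin θ = 373 N up the slope.
Static friction can supply at most μ_s N = 149.3 N.
|373| exceeds 149.3 N, so the machine part slips down-slope; friction is kinetic, f = μ_k N = 0.22×553 = 122 N.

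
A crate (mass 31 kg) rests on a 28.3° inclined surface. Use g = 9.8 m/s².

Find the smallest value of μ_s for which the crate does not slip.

At the slip threshold m g sin θ = μ_s m g cos θ, so μ_s,min = tan θ.
μ_s,min = tan 28.3° = 0.538.

μ_s,min ≈ 0.538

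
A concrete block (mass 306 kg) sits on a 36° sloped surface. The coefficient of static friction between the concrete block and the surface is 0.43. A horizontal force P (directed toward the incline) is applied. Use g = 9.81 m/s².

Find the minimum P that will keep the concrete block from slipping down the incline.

The concrete block tends to slide down (tan θ > μ_s), so at the point of impending slip friction acts up-slope at its limit: f = μ_s N.
Perpendicular to the incline: N = m g cos θ + P sin θ.
Along the incline: P cos θ + μ_s N = m g sin θ, i.e. P cos θ + μ_s (m g cos θ + P sin θ) = m g sin θ.
Solving, P (cos θ + μ_s sin θ) = m g (sin θ − μ_s cos θ), so P = 3000×0.2399/1.062 = 678 N.

P_min ≈ 678 N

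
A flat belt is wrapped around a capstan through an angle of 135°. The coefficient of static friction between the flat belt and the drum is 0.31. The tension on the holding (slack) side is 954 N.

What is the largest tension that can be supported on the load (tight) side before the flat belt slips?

At impending slip the capstan equation gives T₂/T₁ = e^{μβ} with β in radians.
β = 135° × π/180 = 2.356 rad.
e^{μβ} = e^{0.31×2.356} = 2.076.
T₂ = T₁ · e^{μβ} = 954 × 2.076 = 1980 N.

T_max ≈ 1980 N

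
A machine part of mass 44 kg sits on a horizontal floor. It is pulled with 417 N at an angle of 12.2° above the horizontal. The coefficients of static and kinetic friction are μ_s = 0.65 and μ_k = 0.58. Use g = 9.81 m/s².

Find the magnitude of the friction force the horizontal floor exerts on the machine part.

Vertical equilibrium gives N = m g − P sin α = 343.5 N.
The horizontal driving force is P cos α = 407.6 N, so equilibrium needs friction f = 407.6 N.
μ_s N = 0.65 × 343.5 = 223.3 N.
The required friction exceeds μ_s N, so the machine part moves and f = μ_k N = 199 N.

f ≈ 199 N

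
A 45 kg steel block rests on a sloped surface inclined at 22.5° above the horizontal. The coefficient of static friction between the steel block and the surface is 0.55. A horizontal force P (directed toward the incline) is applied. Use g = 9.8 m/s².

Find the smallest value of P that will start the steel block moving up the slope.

P ≈ 551 N

At impending motion up the slope, friction acts down-slope at its limit: f = μ_s N.
Perpendicular to the incline: N = m g cos θ + P sin θ.
Along the incline: P cos θ = m g sin θ + μ_s N = m g sin θ + μ_s (m g cos θ + P sin θ).
Solving, P (cos θ − μ_s sin θ) = m g (sin θ + μ_s cos θ), so P = 45×9.8×(sin 22.5° + 0.55 cos 22.5°)/(cos 22.5° − 0.55 sin 22.5°) = 441×0.8908/0.7134 = 551 N.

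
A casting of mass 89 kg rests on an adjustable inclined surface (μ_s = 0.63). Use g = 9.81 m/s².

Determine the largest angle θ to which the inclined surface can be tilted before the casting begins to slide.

θ_max ≈ 32.2°

At the slip threshold, m g sin θ = μ_s · m g cos θ, so tan θ = μ_s.
θ_max = arctan(0.63) = 32.2°.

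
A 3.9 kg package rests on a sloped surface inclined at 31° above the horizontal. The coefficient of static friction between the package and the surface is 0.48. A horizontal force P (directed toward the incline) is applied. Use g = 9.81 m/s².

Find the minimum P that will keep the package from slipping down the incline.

The package tends to slide down (tan θ > μ_s), so at the point of impending slip friction acts up-slope at its limit: f = μ_s N.
Perpendicular to the incline: N = m g cos θ + P sin θ.
Along the incline: P cos θ + μ_s N = m g sin θ, i.e. P cos θ + μ_s (m g cos θ + P sin θ) = m g sin θ.
Solving, P (cos θ + μ_s sin θ) = m g (sin θ − μ_s cos θ), so P = 38.3×0.1036/1.104 = 3.59 N.

P_min ≈ 3.59 N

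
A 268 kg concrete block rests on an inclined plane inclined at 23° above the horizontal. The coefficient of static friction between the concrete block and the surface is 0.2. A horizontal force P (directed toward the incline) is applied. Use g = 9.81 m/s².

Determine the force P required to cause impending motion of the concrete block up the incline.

P ≈ 1790 N

At impending motion up the slope, friction acts down-slope at its limit: f = μ_s N.
Perpendicular to the incline: N = m g cos θ + P sin θ.
Along the incline: P cos θ = m g sin θ + μ_s N = m g sin θ + μ_s (m g cos θ + P sin θ).
Solving, P (cos θ − μ_s sin θ) = m g (sin θ + μ_s cos θ), so P = 268×9.81×(sin 23° + 0.2 cos 23°)/(cos 23° − 0.2 sin 23°) = 2630×0.5748/0.8424 = 1790 N.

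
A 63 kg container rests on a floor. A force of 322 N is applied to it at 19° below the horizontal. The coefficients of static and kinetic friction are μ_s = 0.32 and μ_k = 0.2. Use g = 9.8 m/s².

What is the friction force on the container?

f ≈ 144 N

Vertical equilibrium gives N = m g + P sin α = 722.2 N.
The horizontal driving force is P cos α = 304.5 N, so equilibrium needs friction f = 304.5 N.
The static-friction limit is μ_s N = 231.1 N.
304.5 > 231.1 N → the container slides; f = μ_k N = 0.2×722.2 = 144 N.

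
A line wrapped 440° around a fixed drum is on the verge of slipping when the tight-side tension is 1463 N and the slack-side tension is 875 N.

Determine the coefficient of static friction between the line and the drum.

μ ≈ 0.0669

T₂/T₁ = e^{μβ} → μ = ln(T₂/T₁)/β.
β = 440° = 7.679 rad.
μ = ln(1463/875)/7.679 = ln(1.672)/7.679 = 0.0669.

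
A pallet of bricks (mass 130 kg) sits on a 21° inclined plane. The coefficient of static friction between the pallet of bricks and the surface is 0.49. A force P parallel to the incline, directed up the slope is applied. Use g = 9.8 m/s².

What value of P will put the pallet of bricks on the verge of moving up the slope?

At impending motion up the slope, friction acts down-slope at its limit: f = μ_s N.
P is parallel to the surface, so N = m g cos θ = 1190 N.
Along the incline: P = m g sin θ + μ_s N = 457 + 0.49×1190 = 1040 N.

P ≈ 1040 N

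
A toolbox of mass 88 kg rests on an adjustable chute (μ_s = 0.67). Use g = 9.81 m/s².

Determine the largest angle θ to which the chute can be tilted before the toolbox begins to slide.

θ_max ≈ 33.8°

At the slip threshold, m g sin θ = μ_s · m g cos θ, so tan θ = μ_s.
θ_max = arctan(0.67) = 33.8°.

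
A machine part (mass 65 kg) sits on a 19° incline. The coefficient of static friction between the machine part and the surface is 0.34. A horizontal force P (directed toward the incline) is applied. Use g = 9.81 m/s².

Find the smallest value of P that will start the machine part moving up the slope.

At impending motion up the slope, friction acts down-slope at its limit: f = μ_s N.
Perpendicular to the incline: N = m g cos θ + P sin θ.
Along the incline: P cos θ = m g sin θ + μ_s N = m g sin θ + μ_s (m g cos θ + P sin θ).
Solving, P (cos θ − μ_s sin θ) = m g (sin θ + μ_s cos θ), so P = 65×9.81×(sin 19° + 0.34 cos 19°)/(cos 19° − 0.34 sin 19°) = 638×0.647/0.8348 = 494 N.

P ≈ 494 N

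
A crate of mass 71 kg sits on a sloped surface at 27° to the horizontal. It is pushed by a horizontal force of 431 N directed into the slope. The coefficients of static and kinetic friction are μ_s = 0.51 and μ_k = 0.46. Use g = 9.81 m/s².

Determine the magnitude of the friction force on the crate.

f ≈ 67.8 N (down the incline)

The horizontal push has a component P sin θ into the surface, so N = m g cos θ + P sin θ = 620.6 + 195.7 = 816.3 N.
Parallel to the incline: P cos θ − m g sin θ = 384 − 316.2 = 67.81 N; the friction needed to balance this is 67.81 N acting down the slope.
Maximum static friction: μ_s N = 0.51 × 816.3 = 416.3 N.
|f_req| = 67.81 ≤ 416.3 N → the crate is in equilibrium; friction equals the required value.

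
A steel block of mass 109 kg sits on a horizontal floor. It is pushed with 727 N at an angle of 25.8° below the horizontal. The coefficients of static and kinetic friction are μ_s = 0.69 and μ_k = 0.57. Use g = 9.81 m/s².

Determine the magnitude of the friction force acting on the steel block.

f ≈ 655 N

Vertical equilibrium gives N = m g + P sin α = 1386 N.
The horizontal driving force is P cos α = 654.5 N, so equilibrium needs friction f = 654.5 N.
The static-friction limit is μ_s N = 956.1 N.
654.5 ≤ 956.1 N → static; friction equals the required 655 N.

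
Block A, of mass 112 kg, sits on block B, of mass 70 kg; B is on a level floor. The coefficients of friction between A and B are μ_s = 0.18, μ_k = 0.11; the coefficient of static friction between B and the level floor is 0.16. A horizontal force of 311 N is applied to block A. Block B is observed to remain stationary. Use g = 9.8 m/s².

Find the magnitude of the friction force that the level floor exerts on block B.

f ≈ 121 N

Normal force at the A–B interface: N₁ = m_A g = 1098 N.
Maximum static friction on A from B: μ_s N₁ = 0.18×1098 = 197.6 N.
P = 311 N exceeds that limit, so A slips over B and the interface friction becomes kinetic: f₁ = μ_k N₁ = 0.11×1098 = 121 N.
By Newton's third law B feels 121 N forward from A. With B stationary, the floor's static friction on B balances it: f₂ = 121 N (well within μ_s(m_A+m_B)g = 285.4 N).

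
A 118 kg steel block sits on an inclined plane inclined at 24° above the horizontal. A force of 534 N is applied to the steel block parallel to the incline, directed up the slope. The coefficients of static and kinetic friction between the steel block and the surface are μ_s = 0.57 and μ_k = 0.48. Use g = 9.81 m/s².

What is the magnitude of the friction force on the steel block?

The normal reaction is N = m g cos θ = 1058 N.
For equilibrium along the incline the friction force must supply f = m g sin θ − P = 470.8 − 534 = -63.17 N (positive meaning up-slope).
The static-friction ceiling is μ_s N = 0.57 × 1058 = 602.8 N.
Since |-63.17| ≤ 602.8 N, static friction is sufficient; f equals the required value, not μ_s N.

f ≈ 63.2 N (down the incline)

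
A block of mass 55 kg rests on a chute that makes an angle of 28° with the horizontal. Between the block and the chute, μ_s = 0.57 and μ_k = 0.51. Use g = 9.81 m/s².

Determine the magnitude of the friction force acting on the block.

f ≈ 253 N (up the incline)

Normal force: N = m g cos θ = 55 × 9.81 × cos 28° = 476.4 N.
Along the slope the weight component is m g sin θ = 253.3 N; friction must supply exactly this, acting up-slope.
Static friction can supply at most μ_s N = 271.5 N.
Since |253.3| ≤ 271.5 N, no slip — friction simply equals what equilibrium demands.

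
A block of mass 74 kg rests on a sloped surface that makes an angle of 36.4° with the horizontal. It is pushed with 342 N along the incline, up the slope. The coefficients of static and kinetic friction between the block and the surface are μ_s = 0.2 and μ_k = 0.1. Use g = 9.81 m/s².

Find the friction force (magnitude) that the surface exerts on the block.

Perpendicular to the surface, N = m g cos θ = 74·9.81·cos 36.4° = 584.3 N.
For equilibrium along the incline the friction force must supply f = m g sin θ − P = 430.8 − 342 = 88.79 N (positive meaning up-slope).
Static friction can supply at most μ_s N = 116.9 N.
Since |88.79| ≤ 116.9 N, no slip — friction simply equals what equilibrium demands.

f ≈ 88.8 N (up the incline)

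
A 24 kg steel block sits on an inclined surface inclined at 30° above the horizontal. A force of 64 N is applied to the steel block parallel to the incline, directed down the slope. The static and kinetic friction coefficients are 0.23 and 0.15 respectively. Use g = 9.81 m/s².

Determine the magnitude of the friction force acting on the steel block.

f ≈ 30.6 N (up the incline)

Normal force: N = m g cos θ = 24 × 9.81 × cos 30° = 203.9 N.
For equilibrium along the incline the friction force must supply f = m g sin θ + P = 117.7 + 64 = 181.7 N (positive meaning up-slope).
Maximum static friction available: μ_s N = 0.23 × 203.9 = 46.9 N.
Since |181.7| > 46.9 N, static friction cannot hold it; the steel block slides down the incline and kinetic friction applies: f = μ_k N = 0.15 × 203.9 = 30.6 N.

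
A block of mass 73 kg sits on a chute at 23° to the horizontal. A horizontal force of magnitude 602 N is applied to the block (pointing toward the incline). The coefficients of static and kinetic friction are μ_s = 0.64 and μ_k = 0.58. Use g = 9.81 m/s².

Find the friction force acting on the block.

f ≈ 274 N (down the incline)

Resolve perpendicular to the incline: N = m g cos θ + P sin θ = 73×9.81×cos 23° + 602×sin 23° = 894.4 N.
Parallel to the incline: P cos θ − m g sin θ = 554.1 − 279.8 = 274.3 N; the friction needed to balance this is 274.3 N acting down the slope.
The limit of static friction is μ_s N = 572.4 N.
Since 274.3 N is within the 572.4 N limit, the block stays put and friction is exactly 274 N.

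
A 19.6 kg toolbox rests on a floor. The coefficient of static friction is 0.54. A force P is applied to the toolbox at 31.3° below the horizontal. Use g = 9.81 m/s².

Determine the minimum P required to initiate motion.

P ≈ 181 N

N = m g + P sin α (the push presses the toolbox into the floor).
At impending slip, P cos α = μ_s N = μ_s (m g + P sin α).
Solving: P (cos α − μ_s sin α) = μ_s m g → P = 0.54×192/(cos 31.3° − 0.54 sin 31.3°) = 104/0.5739 = 181 N.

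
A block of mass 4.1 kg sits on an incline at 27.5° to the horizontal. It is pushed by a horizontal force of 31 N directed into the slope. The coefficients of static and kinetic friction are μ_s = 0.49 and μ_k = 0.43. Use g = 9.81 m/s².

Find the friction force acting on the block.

f ≈ 8.93 N (down the incline)

The horizontal push has a component P sin θ into the surface, so N = m g cos θ + P sin θ = 35.68 + 14.31 = 49.99 N.
Parallel to the incline: P cos θ − m g sin θ = 27.5 − 18.57 = 8.925 N; the friction needed to balance this is 8.925 N acting down the slope.
The limit of static friction is μ_s N = 24.5 N.
|f_req| = 8.925 ≤ 24.5 N → the block is in equilibrium; friction equals the required value.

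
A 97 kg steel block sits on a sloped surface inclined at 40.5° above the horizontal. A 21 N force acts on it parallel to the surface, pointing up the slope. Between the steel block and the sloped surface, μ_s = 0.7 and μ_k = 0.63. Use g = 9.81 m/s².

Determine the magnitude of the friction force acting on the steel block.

Perpendicular to the surface, N = m g cos θ = 97·9.81·cos 40.5° = 723.6 N.
Parallel to the incline, ΣF = 0 gives f = m g sin θ − P = 618 − 21 = 597 N (up-slope positive).
Static friction can supply at most μ_s N = 506.5 N.
|597| exceeds 506.5 N, so the steel block slips down-slope; friction is kinetic, f = μ_k N = 0.63×723.6 = 456 N.

f ≈ 456 N (up the incline)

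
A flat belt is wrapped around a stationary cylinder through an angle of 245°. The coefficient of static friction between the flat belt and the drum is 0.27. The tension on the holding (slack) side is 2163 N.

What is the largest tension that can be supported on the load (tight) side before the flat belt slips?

T_max ≈ 6860 N

At impending slip the capstan equation gives T₂/T₁ = e^{μβ} with β in radians.
β = 245° × π/180 = 4.276 rad.
e^{μβ} = e^{0.27×4.276} = 3.173.
T₂ = T₁ · e^{μβ} = 2163 × 3.173 = 6860 N.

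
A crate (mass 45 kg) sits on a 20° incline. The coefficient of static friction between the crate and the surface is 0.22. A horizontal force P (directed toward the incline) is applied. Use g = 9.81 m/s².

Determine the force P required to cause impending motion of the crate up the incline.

At impending motion up the slope, friction acts down-slope at its limit: f = μ_s N.
Perpendicular to the incline: N = m g cos θ + P sin θ.
Along the incline: P cos θ = m g sin θ + μ_s N = m g sin θ + μ_s (m g cos θ + P sin θ).
Solving, P (cos θ − μ_s sin θ) = m g (sin θ + μ_s cos θ), so P = 45×9.81×(sin 20° + 0.22 cos 20°)/(cos 20° − 0.22 sin 20°) = 441×0.5488/0.8644 = 280 N.

P ≈ 280 N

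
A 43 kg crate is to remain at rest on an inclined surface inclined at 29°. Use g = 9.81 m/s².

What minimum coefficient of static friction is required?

At the slip threshold m g sin θ = μ_s m g cos θ, so μ_s,min = tan θ.
μ_s,min = tan 29° = 0.554.

μ_s,min ≈ 0.554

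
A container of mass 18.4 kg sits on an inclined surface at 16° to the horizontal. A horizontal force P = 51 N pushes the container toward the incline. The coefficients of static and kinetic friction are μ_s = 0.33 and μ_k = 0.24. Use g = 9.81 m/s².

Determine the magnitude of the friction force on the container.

f ≈ 0.729 N (up the incline)

The horizontal push has a component P sin θ into the surface, so N = m g cos θ + P sin θ = 173.5 + 14.06 = 187.6 N.
Parallel to the incline: P cos θ − m g sin θ = 49.02 − 49.75 = -0.7293 N; the friction needed to balance this is 0.7293 N acting up the slope.
The limit of static friction is μ_s N = 61.9 N.
Since 0.7293 N is within the 61.9 N limit, the container stays put and friction is exactly 0.729 N.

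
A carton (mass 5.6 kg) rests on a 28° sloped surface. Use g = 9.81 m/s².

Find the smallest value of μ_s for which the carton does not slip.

At the slip threshold m g sin θ = μ_s m g cos θ, so μ_s,min = tan θ.
μ_s,min = tan 28° = 0.532.

μ_s,min ≈ 0.532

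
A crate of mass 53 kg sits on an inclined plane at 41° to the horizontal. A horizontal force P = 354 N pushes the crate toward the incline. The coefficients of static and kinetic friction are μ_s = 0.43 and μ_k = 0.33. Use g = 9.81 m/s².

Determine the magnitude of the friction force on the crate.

f ≈ 73.9 N (up the incline)

Normal direction: N = m g cos θ + P sin θ = 624.6 N.
Along the incline, the net driving force (taking up-slope positive) is P cos θ − m g sin θ = 267.2 − 341.1 = -73.94 N, so equilibrium requires friction f = 73.94 N (up-slope).
Maximum static friction: μ_s N = 0.43 × 624.6 = 268.6 N.
|f_req| = 73.94 ≤ 268.6 N → the crate is in equilibrium; friction equals the required value.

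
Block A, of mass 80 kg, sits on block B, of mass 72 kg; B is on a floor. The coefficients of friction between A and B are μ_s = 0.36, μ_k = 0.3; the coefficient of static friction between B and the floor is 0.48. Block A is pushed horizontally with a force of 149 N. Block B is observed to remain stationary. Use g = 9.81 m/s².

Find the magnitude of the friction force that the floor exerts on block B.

The normal force B exerts on A is simply A's weight, N₁ = 784.8 N.
So the A–B interface can sustain at most μ_s N₁ = 282.5 N of static friction.
Since P = 149 N ≤ 282.5 N, A does not slip on B; friction on A equals P = 149 N.
By Newton's third law B feels 149 N forward from A. With B stationary, the floor's static friction on B balances it: f₂ = 149 N (well within μ_s(m_A+m_B)g = 715.7 N).

f ≈ 149 N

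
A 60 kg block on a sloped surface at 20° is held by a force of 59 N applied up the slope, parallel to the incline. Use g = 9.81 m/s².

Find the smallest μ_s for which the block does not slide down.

μ_s,min ≈ 0.257

N = m g cos θ = 553.1 N.
Friction must make up the shortfall along the incline: f = m g sin θ − P = 201.3 − 59 = 142.3 N.
At the threshold f = μ_s N, so μ_s,min = 142.3/553.1 = 0.257.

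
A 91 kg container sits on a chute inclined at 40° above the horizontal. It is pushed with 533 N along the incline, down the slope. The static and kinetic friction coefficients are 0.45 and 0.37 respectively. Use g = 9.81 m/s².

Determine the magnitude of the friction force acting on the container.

f ≈ 253 N (up the incline)

The normal reaction is N = m g cos θ = 683.9 N.
For equilibrium along the incline the friction force must supply f = m g sin θ + P = 573.8 + 533 = 1107 N (positive meaning up-slope).
Static friction can supply at most μ_s N = 307.7 N.
|1107| exceeds 307.7 N, so the container slips down-slope; friction is kinetic, f = μ_k N = 0.37×683.9 = 253 N.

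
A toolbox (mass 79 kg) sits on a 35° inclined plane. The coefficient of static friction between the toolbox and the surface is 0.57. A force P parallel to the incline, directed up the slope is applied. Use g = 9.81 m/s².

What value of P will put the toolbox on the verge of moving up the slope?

At impending motion up the slope, friction acts down-slope at its limit: f = μ_s N.
P is parallel to the surface, so N = m g cos θ = 635 N.
Along the incline: P = m g sin θ + μ_s N = 445 + 0.57×635 = 806 N.

P ≈ 806 N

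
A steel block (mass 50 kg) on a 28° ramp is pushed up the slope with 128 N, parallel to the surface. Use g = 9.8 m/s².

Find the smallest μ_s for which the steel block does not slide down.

N = m g cos θ = 432.6 N.
Friction must make up the shortfall along the incline: f = m g sin θ − P = 230 − 128 = 102 N.
At the threshold f = μ_s N, so μ_s,min = 102/432.6 = 0.236.

μ_s,min ≈ 0.236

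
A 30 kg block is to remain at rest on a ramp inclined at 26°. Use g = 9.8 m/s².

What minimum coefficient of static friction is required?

μ_s,min ≈ 0.488

At the slip threshold m g sin θ = μ_s m g cos θ, so μ_s,min = tan θ.
μ_s,min = tan 26° = 0.488.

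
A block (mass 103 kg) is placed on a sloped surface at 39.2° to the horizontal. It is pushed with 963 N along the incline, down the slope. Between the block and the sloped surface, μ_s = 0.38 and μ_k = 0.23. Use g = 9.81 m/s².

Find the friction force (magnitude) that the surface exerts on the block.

f ≈ 180 N (up the incline)

The normal reaction is N = m g cos θ = 783 N.
For equilibrium along the incline the friction force must supply f = m g sin θ + P = 638.6 + 963 = 1602 N (positive meaning up-slope).
Maximum static friction available: μ_s N = 0.38 × 783 = 297.6 N.
Since |1602| > 297.6 N, static friction cannot hold it; the block slides down the incline and kinetic friction applies: f = μ_k N = 0.23 × 783 = 180 N.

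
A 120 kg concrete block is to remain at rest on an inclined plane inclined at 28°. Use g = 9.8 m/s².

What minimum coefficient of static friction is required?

μ_s,min ≈ 0.532

At the slip threshold m g sin θ = μ_s m g cos θ, so μ_s,min = tan θ.
μ_s,min = tan 28° = 0.532.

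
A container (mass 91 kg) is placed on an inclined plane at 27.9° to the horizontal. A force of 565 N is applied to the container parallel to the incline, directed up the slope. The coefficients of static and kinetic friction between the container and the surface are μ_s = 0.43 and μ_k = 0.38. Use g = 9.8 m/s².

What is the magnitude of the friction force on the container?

Perpendicular to the surface, N = m g cos θ = 91·9.8·cos 27.9° = 788.1 N.
Parallel to the incline, ΣF = 0 gives f = m g sin θ − P = 417.3 − 565 = -147.7 N (up-slope positive).
Static friction can supply at most μ_s N = 338.9 N.
Since |-147.7| ≤ 338.9 N, the container remains in static equilibrium and friction takes exactly the required value.

f ≈ 148 N (down the incline)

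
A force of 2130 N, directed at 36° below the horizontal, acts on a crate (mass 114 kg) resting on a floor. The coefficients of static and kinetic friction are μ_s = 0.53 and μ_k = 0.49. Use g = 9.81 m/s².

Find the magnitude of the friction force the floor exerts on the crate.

N = m g + P sin α = 1118 + 2130×sin 36° = 2370 N.
Horizontally, friction must balance P cos α = 1723 N.
μ_s N = 0.53 × 2370 = 1256 N.
The required friction exceeds μ_s N, so the crate moves and f = μ_k N = 1160 N.

f ≈ 1160 N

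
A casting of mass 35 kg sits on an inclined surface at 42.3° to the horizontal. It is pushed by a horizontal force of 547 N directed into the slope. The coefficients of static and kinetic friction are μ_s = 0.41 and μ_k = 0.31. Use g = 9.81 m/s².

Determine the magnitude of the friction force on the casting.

f ≈ 173 N (down the incline)

The horizontal push has a component P sin θ into the surface, so N = m g cos θ + P sin θ = 254 + 368.1 = 622.1 N.
Along the incline, the net driving force (taking up-slope positive) is P cos θ − m g sin θ = 404.6 − 231.1 = 173.5 N, so equilibrium requires friction f = -173.5 N (down-slope).
The limit of static friction is μ_s N = 255.1 N.
Since 173.5 N is within the 255.1 N limit, the casting stays put and friction is exactly 173 N.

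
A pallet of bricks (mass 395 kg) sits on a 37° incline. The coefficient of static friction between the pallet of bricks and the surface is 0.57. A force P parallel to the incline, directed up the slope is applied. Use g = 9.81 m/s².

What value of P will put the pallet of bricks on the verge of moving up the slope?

At impending motion up the slope, friction acts down-slope at its limit: f = μ_s N.
P is parallel to the surface, so N = m g cos θ = 3090 N.
Along the incline: P = m g sin θ + μ_s N = 2330 + 0.57×3090 = 4100 N.

P ≈ 4100 N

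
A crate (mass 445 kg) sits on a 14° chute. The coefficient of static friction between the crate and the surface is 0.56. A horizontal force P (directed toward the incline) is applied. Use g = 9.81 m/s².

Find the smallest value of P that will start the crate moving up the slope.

At impending motion up the slope, friction acts down-slope at its limit: f = μ_s N.
Perpendicular to the incline: N = m g cos θ + P sin θ.
Along the incline: P cos θ = m g sin θ + μ_s N = m g sin θ + μ_s (m g cos θ + P sin θ).
Solving, P (cos θ − μ_s sin θ) = m g (sin θ + μ_s cos θ), so P = 445×9.81×(sin 14° + 0.56 cos 14°)/(cos 14° − 0.56 sin 14°) = 4370×0.7853/0.8348 = 4110 N.

P ≈ 4110 N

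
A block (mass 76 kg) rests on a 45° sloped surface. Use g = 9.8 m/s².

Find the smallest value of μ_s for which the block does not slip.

μ_s,min ≈ 1

At the slip threshold m g sin θ = μ_s m g cos θ, so μ_s,min = tan θ.
μ_s,min = tan 45° = 1.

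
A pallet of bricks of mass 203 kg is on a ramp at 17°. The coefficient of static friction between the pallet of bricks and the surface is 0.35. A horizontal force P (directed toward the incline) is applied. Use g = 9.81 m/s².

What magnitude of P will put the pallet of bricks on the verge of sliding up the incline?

P ≈ 1460 N

At impending motion up the slope, friction acts down-slope at its limit: f = μ_s N.
Perpendicular to the incline: N = m g cos θ + P sin θ.
Along the incline: P cos θ = m g sin θ + μ_s N = m g sin θ + μ_s (m g cos θ + P sin θ).
Solving, P (cos θ − μ_s sin θ) = m g (sin θ + μ_s cos θ), so P = 203×9.81×(sin 17° + 0.35 cos 17°)/(cos 17° − 0.35 sin 17°) = 1990×0.6271/0.854 = 1460 N.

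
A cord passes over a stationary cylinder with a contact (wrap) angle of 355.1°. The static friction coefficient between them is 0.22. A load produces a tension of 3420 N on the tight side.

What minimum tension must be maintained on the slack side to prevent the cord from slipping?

Capstan equation at impending slip: T_tight/T_slack = e^{μβ}.
β = 355.1° = 6.198 rad; e^{μβ} = e^{0.22×6.198} = 3.91.
T_slack = T_tight / e^{μβ} = 3420 / 3.91 = 875 N.

T_min ≈ 875 N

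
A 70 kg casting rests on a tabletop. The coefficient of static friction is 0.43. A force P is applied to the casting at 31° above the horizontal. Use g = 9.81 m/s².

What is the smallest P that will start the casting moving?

N = m g − P sin α (the pull lifts the casting).
At impending slip, P cos α = μ_s N = μ_s (m g − P sin α).
Solving: P (cos α + μ_s sin α) = μ_s m g → P = 0.43×687/(cos 31° + 0.43 sin 31°) = 295/1.079 = 274 N.

P ≈ 274 N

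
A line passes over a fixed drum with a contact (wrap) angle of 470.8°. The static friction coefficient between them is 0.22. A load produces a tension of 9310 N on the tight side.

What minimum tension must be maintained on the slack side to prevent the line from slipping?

Capstan equation at impending slip: T_tight/T_slack = e^{μβ}.
β = 470.8° = 8.217 rad; e^{μβ} = e^{0.22×8.217} = 6.097.
T_slack = T_tight / e^{μβ} = 9310 / 6.097 = 1530 N.

T_min ≈ 1530 N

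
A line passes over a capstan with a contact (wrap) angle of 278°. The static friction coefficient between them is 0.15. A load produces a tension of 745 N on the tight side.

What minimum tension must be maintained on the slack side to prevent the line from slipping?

Capstan equation at impending slip: T_tight/T_slack = e^{μβ}.
β = 278° = 4.852 rad; e^{μβ} = e^{0.15×4.852} = 2.071.
T_slack = T_tight / e^{μβ} = 745 / 2.071 = 360 N.

T_min ≈ 360 N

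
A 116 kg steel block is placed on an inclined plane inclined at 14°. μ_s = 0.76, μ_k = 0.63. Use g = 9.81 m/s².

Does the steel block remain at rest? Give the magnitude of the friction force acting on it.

N = m g cos θ = 1100 N.
Down-slope weight component: m g sin θ = 275 N.
μ_s N = 839 N.
275 ≤ 839 N, so it stays put; friction = 275 N.

f ≈ 275 N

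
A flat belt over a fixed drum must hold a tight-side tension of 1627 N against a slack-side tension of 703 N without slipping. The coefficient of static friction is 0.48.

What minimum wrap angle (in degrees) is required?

β_min ≈ 100°

T₂/T₁ = e^{μβ} → β = ln(T₂/T₁)/μ.
β = ln(1627/703)/0.48 = 0.8391/0.48 = 1.748 rad.
In degrees: β = 1.748 × 180/π = 100°.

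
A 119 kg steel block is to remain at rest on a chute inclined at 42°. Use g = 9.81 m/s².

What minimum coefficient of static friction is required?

μ_s,min ≈ 0.9

At the slip threshold m g sin θ = μ_s m g cos θ, so μ_s,min = tan θ.
μ_s,min = tan 42° = 0.9.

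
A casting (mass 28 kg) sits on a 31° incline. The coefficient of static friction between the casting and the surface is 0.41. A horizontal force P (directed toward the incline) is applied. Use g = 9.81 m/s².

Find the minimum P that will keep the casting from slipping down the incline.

The casting tends to slide down (tan θ > μ_s), so at the point of impending slip friction acts up-slope at its limit: f = μ_s N.
Perpendicular to the incline: N = m g cos θ + P sin θ.
Along the incline: P cos θ + μ_s N = m g sin θ, i.e. P cos θ + μ_s (m g cos θ + P sin θ) = m g sin θ.
Solving, P (cos θ + μ_s sin θ) = m g (sin θ − μ_s cos θ), so P = 275×0.1636/1.068 = 42.1 N.

P_min ≈ 42.1 N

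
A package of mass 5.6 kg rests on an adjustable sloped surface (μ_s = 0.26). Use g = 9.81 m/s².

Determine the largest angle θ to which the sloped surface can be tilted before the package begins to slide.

At the slip threshold, m g sin θ = μ_s · m g cos θ, so tan θ = μ_s.
θ_max = arctan(0.26) = 14.6°.

θ_max ≈ 14.6°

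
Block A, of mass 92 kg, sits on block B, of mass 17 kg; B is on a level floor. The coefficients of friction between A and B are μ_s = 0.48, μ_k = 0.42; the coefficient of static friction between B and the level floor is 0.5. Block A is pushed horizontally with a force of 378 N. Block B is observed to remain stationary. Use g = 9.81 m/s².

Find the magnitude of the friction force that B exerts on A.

f ≈ 378 N

The normal force B exerts on A is simply A's weight, N₁ = 902.5 N.
So the A–B interface can sustain at most μ_s N₁ = 433.2 N of static friction.
P = 378 N is within that limit, so A and B move together (both at rest); the A–B friction is simply f₁ = P = 378 N.
By Newton's third law B feels 378 N forward from A. With B stationary, the floor's static friction on B balances it: f₂ = 378 N (well within μ_s(m_A+m_B)g = 534.6 N).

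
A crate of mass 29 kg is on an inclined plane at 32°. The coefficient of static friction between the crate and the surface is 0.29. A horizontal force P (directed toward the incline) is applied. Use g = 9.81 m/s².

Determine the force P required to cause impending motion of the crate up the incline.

At impending motion up the slope, friction acts down-slope at its limit: f = μ_s N.
Perpendicular to the incline: N = m g cos θ + P sin θ.
Along the incline: P cos θ = m g sin θ + μ_s N = m g sin θ + μ_s (m g cos θ + P sin θ).
Solving, P (cos θ − μ_s sin θ) = m g (sin θ + μ_s cos θ), so P = 29×9.81×(sin 32° + 0.29 cos 32°)/(cos 32° − 0.29 sin 32°) = 284×0.7759/0.6944 = 318 N.

P ≈ 318 N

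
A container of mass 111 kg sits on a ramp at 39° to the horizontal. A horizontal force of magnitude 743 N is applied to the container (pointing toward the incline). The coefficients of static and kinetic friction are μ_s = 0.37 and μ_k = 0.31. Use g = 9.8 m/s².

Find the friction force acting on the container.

f ≈ 107 N (up the incline)

The horizontal push has a component P sin θ into the surface, so N = m g cos θ + P sin θ = 845.4 + 467.6 = 1313 N.
Parallel to the incline: P cos θ − m g sin θ = 577.4 − 684.6 = -107.2 N; the friction needed to balance this is 107.2 N acting up the slope.
Maximum static friction: μ_s N = 0.37 × 1313 = 485.8 N.
|f_req| = 107.2 ≤ 485.8 N → the container is in equilibrium; friction equals the required value.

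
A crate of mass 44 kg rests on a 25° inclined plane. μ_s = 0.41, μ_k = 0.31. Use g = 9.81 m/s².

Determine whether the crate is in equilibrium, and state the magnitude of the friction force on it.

N = m g cos θ = 391 N.
Down-slope weight component: m g sin θ = 182 N.
μ_s N = 160 N.
182 > 160 N, so it slides; kinetic friction f = μ_k N = 0.31×391 = 121 N.

f ≈ 121 N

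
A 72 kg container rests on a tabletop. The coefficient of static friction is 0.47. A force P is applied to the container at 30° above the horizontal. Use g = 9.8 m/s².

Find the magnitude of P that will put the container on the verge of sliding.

P ≈ 301 N

N = m g − P sin α (the pull lifts the container).
At impending slip, P cos α = μ_s N = μ_s (m g − P sin α).
Solving: P (cos α + μ_s sin α) = μ_s m g → P = 0.47×706/(cos 30° + 0.47 sin 30°) = 332/1.101 = 301 N.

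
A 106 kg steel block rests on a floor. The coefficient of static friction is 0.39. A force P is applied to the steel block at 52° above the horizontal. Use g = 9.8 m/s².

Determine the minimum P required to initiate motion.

P ≈ 439 N

N = m g − P sin α (the pull lifts the steel block).
At impending slip, P cos α = μ_s N = μ_s (m g − P sin α).
Solving: P (cos α + μ_s sin α) = μ_s m g → P = 0.39×1040/(cos 52° + 0.39 sin 52°) = 405/0.923 = 439 N.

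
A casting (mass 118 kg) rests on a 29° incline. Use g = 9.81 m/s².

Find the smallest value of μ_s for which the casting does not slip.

At the slip threshold m g sin θ = μ_s m g cos θ, so μ_s,min = tan θ.
μ_s,min = tan 29° = 0.554.

μ_s,min ≈ 0.554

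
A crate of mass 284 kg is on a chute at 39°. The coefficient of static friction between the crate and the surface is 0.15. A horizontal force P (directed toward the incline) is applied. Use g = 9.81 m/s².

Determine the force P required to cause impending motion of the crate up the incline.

At impending motion up the slope, friction acts down-slope at its limit: f = μ_s N.
Perpendicular to the incline: N = m g cos θ + P sin θ.
Along the incline: P cos θ = m g sin θ + μ_s N = m g sin θ + μ_s (m g cos θ + P sin θ).
Solving, P (cos θ − μ_s sin θ) = m g (sin θ + μ_s cos θ), so P = 284×9.81×(sin 39° + 0.15 cos 39°)/(cos 39° − 0.15 sin 39°) = 2790×0.7459/0.6827 = 3040 N.

P ≈ 3040 N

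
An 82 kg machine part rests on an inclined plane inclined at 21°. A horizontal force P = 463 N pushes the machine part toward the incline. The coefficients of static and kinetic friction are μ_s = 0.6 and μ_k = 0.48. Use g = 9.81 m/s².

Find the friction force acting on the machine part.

f ≈ 144 N (down the incline)

The horizontal push has a component P sin θ into the surface, so N = m g cos θ + P sin θ = 751 + 165.9 = 916.9 N.
Along the incline, the net driving force (taking up-slope positive) is P cos θ − m g sin θ = 432.2 − 288.3 = 144 N, so equilibrium requires friction f = -144 N (down-slope).
Maximum static friction: μ_s N = 0.6 × 916.9 = 550.1 N.
|f_req| = 144 ≤ 550.1 N → the machine part is in equilibrium; friction equals the required value.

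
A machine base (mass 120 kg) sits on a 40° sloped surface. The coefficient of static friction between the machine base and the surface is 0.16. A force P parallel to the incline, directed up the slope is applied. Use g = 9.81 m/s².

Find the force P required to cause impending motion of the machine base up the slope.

At impending motion up the slope, friction acts down-slope at its limit: f = μ_s N.
P is parallel to the surface, so N = m g cos θ = 902 N.
Along the incline: P = m g sin θ + μ_s N = 757 + 0.16×902 = 901 N.

P ≈ 901 N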